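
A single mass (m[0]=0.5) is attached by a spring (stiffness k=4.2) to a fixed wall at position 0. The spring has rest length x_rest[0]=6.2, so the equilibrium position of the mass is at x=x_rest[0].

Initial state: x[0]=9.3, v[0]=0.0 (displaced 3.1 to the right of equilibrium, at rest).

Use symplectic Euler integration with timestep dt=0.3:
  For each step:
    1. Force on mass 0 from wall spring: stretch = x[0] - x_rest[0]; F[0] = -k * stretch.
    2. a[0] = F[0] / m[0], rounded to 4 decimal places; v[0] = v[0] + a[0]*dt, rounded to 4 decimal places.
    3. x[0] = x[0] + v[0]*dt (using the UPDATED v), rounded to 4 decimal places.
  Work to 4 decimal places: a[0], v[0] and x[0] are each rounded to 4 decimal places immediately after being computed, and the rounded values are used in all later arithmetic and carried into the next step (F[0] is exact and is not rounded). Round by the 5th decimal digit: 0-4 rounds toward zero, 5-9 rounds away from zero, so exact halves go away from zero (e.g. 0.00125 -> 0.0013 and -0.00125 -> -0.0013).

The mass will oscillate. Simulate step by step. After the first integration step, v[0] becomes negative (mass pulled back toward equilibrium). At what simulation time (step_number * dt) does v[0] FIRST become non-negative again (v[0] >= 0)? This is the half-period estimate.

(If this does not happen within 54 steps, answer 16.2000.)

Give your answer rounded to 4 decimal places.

Answer: 1.2000

Derivation:
Step 0: x=[9.3000] v=[0.0000]
Step 1: x=[6.9564] v=[-7.8120]
Step 2: x=[4.0410] v=[-9.7181]
Step 3: x=[2.7578] v=[-4.2774]
Step 4: x=[4.0769] v=[4.3970]
First v>=0 after going negative at step 4, time=1.2000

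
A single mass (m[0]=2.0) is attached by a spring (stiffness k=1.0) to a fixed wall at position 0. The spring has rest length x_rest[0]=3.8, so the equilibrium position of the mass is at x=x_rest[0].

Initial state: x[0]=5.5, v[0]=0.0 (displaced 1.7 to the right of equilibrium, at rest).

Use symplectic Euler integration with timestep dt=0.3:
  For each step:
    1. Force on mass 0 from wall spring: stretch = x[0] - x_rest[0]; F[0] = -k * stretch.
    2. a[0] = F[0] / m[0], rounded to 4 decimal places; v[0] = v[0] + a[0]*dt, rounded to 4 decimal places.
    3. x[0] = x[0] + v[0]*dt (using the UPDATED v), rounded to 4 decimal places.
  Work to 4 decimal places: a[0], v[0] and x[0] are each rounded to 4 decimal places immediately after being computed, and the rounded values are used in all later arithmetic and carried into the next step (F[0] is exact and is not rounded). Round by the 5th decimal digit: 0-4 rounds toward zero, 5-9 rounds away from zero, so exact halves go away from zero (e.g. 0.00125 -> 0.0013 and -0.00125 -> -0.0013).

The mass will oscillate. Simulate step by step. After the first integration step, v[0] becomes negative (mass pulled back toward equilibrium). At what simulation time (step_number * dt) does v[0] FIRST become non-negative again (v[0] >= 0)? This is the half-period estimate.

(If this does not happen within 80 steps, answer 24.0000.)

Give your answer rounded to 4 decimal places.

Answer: 4.5000

Derivation:
Step 0: x=[5.5000] v=[0.0000]
Step 1: x=[5.4235] v=[-0.2550]
Step 2: x=[5.2740] v=[-0.4985]
Step 3: x=[5.0581] v=[-0.7196]
Step 4: x=[4.7856] v=[-0.9083]
Step 5: x=[4.4688] v=[-1.0561]
Step 6: x=[4.1219] v=[-1.1564]
Step 7: x=[3.7605] v=[-1.2047]
Step 8: x=[3.4009] v=[-1.1988]
Step 9: x=[3.0592] v=[-1.1389]
Step 10: x=[2.7509] v=[-1.0278]
Step 11: x=[2.4898] v=[-0.8704]
Step 12: x=[2.2876] v=[-0.6739]
Step 13: x=[2.1535] v=[-0.4470]
Step 14: x=[2.0935] v=[-0.2000]
Step 15: x=[2.1103] v=[0.0560]
First v>=0 after going negative at step 15, time=4.5000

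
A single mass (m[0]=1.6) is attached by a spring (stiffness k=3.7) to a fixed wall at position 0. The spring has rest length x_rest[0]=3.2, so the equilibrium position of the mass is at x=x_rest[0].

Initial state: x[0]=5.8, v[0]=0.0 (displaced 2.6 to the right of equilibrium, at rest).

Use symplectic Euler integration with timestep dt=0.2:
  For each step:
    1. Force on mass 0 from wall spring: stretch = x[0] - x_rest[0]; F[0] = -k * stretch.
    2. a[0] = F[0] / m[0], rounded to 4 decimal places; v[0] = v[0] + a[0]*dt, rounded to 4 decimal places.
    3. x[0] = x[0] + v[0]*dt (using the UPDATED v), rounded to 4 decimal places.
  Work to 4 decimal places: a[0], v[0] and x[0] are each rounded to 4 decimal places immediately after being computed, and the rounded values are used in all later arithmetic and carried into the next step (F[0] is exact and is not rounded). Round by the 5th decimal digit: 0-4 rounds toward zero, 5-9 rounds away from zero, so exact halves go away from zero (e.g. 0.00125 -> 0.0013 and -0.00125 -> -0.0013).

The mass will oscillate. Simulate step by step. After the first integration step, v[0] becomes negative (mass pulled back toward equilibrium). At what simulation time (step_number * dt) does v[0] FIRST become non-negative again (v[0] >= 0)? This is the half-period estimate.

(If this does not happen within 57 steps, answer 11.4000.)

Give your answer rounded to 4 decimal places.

Step 0: x=[5.8000] v=[0.0000]
Step 1: x=[5.5595] v=[-1.2025]
Step 2: x=[5.1007] v=[-2.2938]
Step 3: x=[4.4661] v=[-3.1729]
Step 4: x=[3.7144] v=[-3.7585]
Step 5: x=[2.9151] v=[-3.9964]
Step 6: x=[2.1422] v=[-3.8646]
Step 7: x=[1.4671] v=[-3.3754]
Step 8: x=[0.9523] v=[-2.5739]
Step 9: x=[0.6454] v=[-1.5343]
Step 10: x=[0.5748] v=[-0.3528]
Step 11: x=[0.7471] v=[0.8614]
First v>=0 after going negative at step 11, time=2.2000

Answer: 2.2000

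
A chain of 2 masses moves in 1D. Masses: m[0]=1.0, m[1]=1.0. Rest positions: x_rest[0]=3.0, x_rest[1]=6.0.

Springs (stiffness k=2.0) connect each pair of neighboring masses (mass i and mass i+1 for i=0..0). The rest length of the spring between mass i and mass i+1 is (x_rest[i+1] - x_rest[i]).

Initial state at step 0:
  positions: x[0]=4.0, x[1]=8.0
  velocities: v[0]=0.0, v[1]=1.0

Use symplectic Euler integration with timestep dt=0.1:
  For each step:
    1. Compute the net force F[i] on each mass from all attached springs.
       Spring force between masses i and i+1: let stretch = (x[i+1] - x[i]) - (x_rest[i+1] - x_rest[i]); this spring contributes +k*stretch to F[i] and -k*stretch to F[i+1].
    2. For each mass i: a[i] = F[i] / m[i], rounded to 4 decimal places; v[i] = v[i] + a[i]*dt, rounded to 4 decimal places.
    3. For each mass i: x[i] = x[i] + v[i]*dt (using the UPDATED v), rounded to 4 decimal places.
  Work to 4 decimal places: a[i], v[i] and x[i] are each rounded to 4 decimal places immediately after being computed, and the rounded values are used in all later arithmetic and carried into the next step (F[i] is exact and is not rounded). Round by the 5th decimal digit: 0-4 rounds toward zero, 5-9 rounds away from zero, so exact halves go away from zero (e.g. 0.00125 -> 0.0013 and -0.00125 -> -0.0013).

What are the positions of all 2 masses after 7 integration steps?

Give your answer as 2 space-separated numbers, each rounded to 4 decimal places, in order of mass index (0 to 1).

Answer: 4.5680 8.1321

Derivation:
Step 0: x=[4.0000 8.0000] v=[0.0000 1.0000]
Step 1: x=[4.0200 8.0800] v=[0.2000 0.8000]
Step 2: x=[4.0612 8.1388] v=[0.4120 0.5880]
Step 3: x=[4.1240 8.1761] v=[0.6275 0.3725]
Step 4: x=[4.2078 8.1923] v=[0.8379 0.1621]
Step 5: x=[4.3113 8.1888] v=[1.0348 -0.0348]
Step 6: x=[4.4323 8.1678] v=[1.2103 -0.2103]
Step 7: x=[4.5680 8.1321] v=[1.3574 -0.3574]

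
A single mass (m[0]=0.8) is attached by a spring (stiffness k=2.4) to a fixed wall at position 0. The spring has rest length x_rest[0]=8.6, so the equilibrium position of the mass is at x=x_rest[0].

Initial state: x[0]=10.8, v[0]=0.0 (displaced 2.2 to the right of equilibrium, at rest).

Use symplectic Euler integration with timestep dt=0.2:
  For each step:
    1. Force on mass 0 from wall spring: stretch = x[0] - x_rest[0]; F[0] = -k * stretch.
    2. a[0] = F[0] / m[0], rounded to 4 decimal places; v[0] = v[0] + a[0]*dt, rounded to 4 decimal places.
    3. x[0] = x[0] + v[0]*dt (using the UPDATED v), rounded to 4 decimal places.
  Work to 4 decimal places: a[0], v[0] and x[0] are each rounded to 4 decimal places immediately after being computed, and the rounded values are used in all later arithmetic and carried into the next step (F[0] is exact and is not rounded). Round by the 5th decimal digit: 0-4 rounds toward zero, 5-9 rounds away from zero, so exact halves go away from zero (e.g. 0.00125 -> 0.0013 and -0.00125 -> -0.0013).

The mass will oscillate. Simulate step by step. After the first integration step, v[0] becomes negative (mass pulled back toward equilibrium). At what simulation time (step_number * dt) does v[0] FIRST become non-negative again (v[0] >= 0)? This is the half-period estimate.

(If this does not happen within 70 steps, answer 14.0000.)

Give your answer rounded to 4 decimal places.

Answer: 2.0000

Derivation:
Step 0: x=[10.8000] v=[0.0000]
Step 1: x=[10.5360] v=[-1.3200]
Step 2: x=[10.0397] v=[-2.4816]
Step 3: x=[9.3706] v=[-3.3454]
Step 4: x=[8.6090] v=[-3.8078]
Step 5: x=[7.8464] v=[-3.8132]
Step 6: x=[7.1742] v=[-3.3610]
Step 7: x=[6.6731] v=[-2.5055]
Step 8: x=[6.4032] v=[-1.3494]
Step 9: x=[6.3969] v=[-0.0313]
Step 10: x=[6.6550] v=[1.2906]
First v>=0 after going negative at step 10, time=2.0000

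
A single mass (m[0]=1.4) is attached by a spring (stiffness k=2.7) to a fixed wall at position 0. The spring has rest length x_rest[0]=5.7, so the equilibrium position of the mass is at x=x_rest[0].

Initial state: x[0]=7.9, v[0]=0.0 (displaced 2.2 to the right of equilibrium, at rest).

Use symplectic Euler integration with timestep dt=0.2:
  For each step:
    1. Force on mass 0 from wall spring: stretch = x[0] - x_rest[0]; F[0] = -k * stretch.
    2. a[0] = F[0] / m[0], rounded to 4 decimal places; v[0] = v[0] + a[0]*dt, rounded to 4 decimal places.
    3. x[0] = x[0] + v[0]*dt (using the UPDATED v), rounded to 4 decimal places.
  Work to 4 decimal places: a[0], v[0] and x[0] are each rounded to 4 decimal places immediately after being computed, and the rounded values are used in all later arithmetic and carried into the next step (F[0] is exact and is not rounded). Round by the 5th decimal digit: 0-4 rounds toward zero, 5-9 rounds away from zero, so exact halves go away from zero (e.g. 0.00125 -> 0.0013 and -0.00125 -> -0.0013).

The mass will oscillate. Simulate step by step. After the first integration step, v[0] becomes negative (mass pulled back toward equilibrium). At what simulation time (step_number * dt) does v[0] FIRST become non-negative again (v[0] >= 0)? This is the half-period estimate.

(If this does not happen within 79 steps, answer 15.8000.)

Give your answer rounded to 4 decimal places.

Answer: 2.4000

Derivation:
Step 0: x=[7.9000] v=[0.0000]
Step 1: x=[7.7303] v=[-0.8486]
Step 2: x=[7.4040] v=[-1.6317]
Step 3: x=[6.9462] v=[-2.2890]
Step 4: x=[6.3923] v=[-2.7697]
Step 5: x=[5.7850] v=[-3.0367]
Step 6: x=[5.1711] v=[-3.0695]
Step 7: x=[4.5980] v=[-2.8655]
Step 8: x=[4.1099] v=[-2.4404]
Step 9: x=[3.7445] v=[-1.8271]
Step 10: x=[3.5299] v=[-1.0728]
Step 11: x=[3.4827] v=[-0.2358]
Step 12: x=[3.6066] v=[0.6194]
First v>=0 after going negative at step 12, time=2.4000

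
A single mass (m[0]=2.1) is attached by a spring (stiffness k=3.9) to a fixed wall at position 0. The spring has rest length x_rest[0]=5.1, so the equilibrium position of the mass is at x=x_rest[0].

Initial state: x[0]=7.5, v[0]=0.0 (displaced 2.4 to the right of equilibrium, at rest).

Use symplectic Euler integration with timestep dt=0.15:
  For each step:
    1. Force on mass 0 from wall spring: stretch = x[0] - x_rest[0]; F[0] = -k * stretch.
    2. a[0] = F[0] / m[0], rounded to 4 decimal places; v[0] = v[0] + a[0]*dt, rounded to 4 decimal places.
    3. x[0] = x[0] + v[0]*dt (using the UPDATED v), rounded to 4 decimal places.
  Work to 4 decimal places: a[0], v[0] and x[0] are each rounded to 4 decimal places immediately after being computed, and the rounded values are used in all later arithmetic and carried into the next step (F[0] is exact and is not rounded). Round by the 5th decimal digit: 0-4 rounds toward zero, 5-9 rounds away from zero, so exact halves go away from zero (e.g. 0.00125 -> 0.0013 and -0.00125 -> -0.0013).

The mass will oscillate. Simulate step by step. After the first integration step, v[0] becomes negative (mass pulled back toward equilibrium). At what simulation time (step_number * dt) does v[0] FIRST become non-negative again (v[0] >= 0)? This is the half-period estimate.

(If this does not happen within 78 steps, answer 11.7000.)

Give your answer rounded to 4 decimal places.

Answer: 2.4000

Derivation:
Step 0: x=[7.5000] v=[0.0000]
Step 1: x=[7.3997] v=[-0.6686]
Step 2: x=[7.2033] v=[-1.3092]
Step 3: x=[6.9190] v=[-1.8951]
Step 4: x=[6.5587] v=[-2.4018]
Step 5: x=[6.1375] v=[-2.8082]
Step 6: x=[5.6729] v=[-3.0972]
Step 7: x=[5.1844] v=[-3.2568]
Step 8: x=[4.6924] v=[-3.2803]
Step 9: x=[4.2174] v=[-3.1668]
Step 10: x=[3.7793] v=[-2.9209]
Step 11: x=[3.3964] v=[-2.5530]
Step 12: x=[3.0846] v=[-2.0784]
Step 13: x=[2.8571] v=[-1.5170]
Step 14: x=[2.7233] v=[-0.8922]
Step 15: x=[2.6888] v=[-0.2301]
Step 16: x=[2.7550] v=[0.4416]
First v>=0 after going negative at step 16, time=2.4000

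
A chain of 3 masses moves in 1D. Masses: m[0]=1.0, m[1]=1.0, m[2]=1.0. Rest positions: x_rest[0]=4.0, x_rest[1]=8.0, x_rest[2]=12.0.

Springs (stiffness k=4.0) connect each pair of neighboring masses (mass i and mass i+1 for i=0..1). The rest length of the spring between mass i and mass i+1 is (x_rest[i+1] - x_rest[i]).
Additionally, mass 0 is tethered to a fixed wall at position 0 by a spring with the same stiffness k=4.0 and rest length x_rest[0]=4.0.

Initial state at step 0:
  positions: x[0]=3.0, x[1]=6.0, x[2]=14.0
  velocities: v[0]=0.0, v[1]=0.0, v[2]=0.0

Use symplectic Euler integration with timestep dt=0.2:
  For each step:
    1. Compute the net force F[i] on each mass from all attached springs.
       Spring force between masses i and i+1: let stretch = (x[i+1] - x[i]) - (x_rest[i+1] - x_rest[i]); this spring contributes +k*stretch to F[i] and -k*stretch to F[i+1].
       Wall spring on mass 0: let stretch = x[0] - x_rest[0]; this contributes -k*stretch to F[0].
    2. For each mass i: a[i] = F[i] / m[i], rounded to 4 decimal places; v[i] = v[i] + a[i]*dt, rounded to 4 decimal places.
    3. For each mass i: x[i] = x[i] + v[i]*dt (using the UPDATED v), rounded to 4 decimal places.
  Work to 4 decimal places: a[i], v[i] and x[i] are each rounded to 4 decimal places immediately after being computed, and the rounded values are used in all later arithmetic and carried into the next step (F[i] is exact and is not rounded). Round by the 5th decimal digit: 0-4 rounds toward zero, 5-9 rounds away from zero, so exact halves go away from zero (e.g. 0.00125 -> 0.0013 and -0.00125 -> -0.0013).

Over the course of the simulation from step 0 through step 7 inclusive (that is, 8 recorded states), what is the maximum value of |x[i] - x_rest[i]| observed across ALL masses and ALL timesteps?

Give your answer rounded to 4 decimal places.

Step 0: x=[3.0000 6.0000 14.0000] v=[0.0000 0.0000 0.0000]
Step 1: x=[3.0000 6.8000 13.3600] v=[0.0000 4.0000 -3.2000]
Step 2: x=[3.1280 8.0416 12.3104] v=[0.6400 6.2080 -5.2480]
Step 3: x=[3.5417 9.1800 11.2178] v=[2.0685 5.6922 -5.4630]
Step 4: x=[4.2909 9.7424 10.4392] v=[3.7458 2.8118 -3.8932]
Step 5: x=[5.2258 9.5440 10.1891] v=[4.6743 -0.9920 -1.2506]
Step 6: x=[6.0154 8.7579 10.4758] v=[3.9482 -3.9305 1.4333]
Step 7: x=[6.2814 7.8079 11.1276] v=[1.3299 -4.7502 3.2590]
Max displacement = 2.2814

Answer: 2.2814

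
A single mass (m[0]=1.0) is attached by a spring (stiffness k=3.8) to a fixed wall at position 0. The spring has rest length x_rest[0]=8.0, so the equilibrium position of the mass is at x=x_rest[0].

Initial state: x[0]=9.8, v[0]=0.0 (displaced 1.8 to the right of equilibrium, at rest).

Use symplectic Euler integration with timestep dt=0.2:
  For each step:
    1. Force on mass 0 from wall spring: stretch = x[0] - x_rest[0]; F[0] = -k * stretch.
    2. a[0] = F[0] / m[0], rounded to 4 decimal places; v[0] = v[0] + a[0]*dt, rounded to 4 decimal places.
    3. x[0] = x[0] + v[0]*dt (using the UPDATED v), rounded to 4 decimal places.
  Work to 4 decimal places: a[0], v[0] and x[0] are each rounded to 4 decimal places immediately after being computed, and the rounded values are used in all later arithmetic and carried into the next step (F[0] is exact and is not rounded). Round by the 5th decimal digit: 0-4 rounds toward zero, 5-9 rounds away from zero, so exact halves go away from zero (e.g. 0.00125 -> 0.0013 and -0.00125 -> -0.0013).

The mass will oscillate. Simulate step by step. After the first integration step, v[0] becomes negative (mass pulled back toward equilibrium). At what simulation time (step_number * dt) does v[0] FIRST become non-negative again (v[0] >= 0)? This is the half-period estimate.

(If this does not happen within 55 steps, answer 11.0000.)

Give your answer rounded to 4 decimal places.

Step 0: x=[9.8000] v=[0.0000]
Step 1: x=[9.5264] v=[-1.3680]
Step 2: x=[9.0208] v=[-2.5281]
Step 3: x=[8.3600] v=[-3.3039]
Step 4: x=[7.6445] v=[-3.5775]
Step 5: x=[6.9830] v=[-3.3073]
Step 6: x=[6.4761] v=[-2.5344]
Step 7: x=[6.2009] v=[-1.3762]
Step 8: x=[6.1991] v=[-0.0089]
Step 9: x=[6.4711] v=[1.3598]
First v>=0 after going negative at step 9, time=1.8000

Answer: 1.8000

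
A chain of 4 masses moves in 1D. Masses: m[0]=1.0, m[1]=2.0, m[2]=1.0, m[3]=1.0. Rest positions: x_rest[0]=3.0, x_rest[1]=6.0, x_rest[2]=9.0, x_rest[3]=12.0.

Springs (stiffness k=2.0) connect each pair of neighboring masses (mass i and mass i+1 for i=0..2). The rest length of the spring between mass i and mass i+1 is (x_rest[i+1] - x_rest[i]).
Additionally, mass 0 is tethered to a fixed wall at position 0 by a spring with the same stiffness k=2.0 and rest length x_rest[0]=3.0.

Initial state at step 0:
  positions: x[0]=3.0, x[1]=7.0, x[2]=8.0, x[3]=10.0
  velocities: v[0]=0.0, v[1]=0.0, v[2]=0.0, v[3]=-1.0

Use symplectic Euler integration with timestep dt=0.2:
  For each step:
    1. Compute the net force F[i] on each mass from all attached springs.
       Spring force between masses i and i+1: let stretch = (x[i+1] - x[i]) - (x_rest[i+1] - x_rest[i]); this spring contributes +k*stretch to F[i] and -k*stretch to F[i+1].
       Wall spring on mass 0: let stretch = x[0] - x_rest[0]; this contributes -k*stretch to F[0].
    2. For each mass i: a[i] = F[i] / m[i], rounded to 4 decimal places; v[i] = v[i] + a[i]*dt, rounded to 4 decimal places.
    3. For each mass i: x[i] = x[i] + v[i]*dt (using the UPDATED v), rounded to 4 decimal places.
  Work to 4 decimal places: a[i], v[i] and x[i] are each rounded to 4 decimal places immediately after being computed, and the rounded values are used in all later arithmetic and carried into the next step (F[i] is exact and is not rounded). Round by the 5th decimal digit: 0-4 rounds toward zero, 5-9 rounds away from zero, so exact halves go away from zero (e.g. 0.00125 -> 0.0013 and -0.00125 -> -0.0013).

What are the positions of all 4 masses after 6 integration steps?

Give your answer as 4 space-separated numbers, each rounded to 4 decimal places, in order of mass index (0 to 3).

Answer: 3.4760 5.3589 8.4682 10.8238

Derivation:
Step 0: x=[3.0000 7.0000 8.0000 10.0000] v=[0.0000 0.0000 0.0000 -1.0000]
Step 1: x=[3.0800 6.8800 8.0800 9.8800] v=[0.4000 -0.6000 0.4000 -0.6000]
Step 2: x=[3.2176 6.6560 8.2080 9.8560] v=[0.6880 -1.1200 0.6400 -0.1200]
Step 3: x=[3.3729 6.3565 8.3437 9.9402] v=[0.7763 -1.4973 0.6784 0.4208]
Step 4: x=[3.4970 6.0172 8.4481 10.1366] v=[0.6206 -1.6966 0.5221 0.9822]
Step 5: x=[3.5430 5.6743 8.4931 10.4380] v=[0.2299 -1.7145 0.2251 1.5068]
Step 6: x=[3.4760 5.3589 8.4682 10.8238] v=[-0.3348 -1.5770 -0.1245 1.9288]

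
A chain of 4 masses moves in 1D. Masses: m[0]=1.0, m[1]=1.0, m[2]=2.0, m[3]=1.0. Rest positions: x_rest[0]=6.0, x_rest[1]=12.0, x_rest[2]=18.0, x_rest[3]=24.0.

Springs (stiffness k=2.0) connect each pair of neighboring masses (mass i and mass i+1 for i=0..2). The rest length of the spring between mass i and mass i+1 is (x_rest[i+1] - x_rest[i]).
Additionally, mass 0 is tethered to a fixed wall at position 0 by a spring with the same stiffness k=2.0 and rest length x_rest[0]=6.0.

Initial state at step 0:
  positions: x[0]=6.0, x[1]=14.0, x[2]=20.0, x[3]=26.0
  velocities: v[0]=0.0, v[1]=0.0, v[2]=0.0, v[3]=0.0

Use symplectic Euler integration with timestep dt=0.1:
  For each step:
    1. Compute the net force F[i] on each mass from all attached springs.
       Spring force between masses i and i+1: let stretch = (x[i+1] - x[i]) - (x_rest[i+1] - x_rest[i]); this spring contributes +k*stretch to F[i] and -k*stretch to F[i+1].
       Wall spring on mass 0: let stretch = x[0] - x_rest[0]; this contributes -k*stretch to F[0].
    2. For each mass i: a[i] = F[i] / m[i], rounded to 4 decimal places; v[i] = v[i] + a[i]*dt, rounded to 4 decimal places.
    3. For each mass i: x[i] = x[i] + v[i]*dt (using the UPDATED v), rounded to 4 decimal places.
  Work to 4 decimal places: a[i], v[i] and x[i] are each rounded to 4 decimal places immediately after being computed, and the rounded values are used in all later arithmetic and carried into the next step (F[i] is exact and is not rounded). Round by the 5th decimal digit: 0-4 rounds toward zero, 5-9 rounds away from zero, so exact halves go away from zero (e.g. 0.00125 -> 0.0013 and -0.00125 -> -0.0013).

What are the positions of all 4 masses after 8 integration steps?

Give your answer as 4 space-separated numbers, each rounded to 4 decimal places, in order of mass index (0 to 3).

Answer: 6.9984 12.9984 19.9298 25.9967

Derivation:
Step 0: x=[6.0000 14.0000 20.0000 26.0000] v=[0.0000 0.0000 0.0000 0.0000]
Step 1: x=[6.0400 13.9600 20.0000 26.0000] v=[0.4000 -0.4000 0.0000 0.0000]
Step 2: x=[6.1176 13.8824 19.9996 26.0000] v=[0.7760 -0.7760 -0.0040 0.0000]
Step 3: x=[6.2281 13.7719 19.9980 26.0000] v=[1.1054 -1.1055 -0.0157 -0.0001]
Step 4: x=[6.3650 13.6350 19.9942 26.0000] v=[1.3685 -1.3690 -0.0381 -0.0005]
Step 5: x=[6.5200 13.4799 19.9869 25.9998] v=[1.5495 -1.5512 -0.0734 -0.0017]
Step 6: x=[6.6838 13.3157 19.9746 25.9994] v=[1.6375 -1.6418 -0.1228 -0.0043]
Step 7: x=[6.8465 13.1521 19.9560 25.9985] v=[1.6271 -1.6364 -0.1862 -0.0093]
Step 8: x=[6.9984 12.9984 19.9298 25.9967] v=[1.5189 -1.5367 -0.2623 -0.0178]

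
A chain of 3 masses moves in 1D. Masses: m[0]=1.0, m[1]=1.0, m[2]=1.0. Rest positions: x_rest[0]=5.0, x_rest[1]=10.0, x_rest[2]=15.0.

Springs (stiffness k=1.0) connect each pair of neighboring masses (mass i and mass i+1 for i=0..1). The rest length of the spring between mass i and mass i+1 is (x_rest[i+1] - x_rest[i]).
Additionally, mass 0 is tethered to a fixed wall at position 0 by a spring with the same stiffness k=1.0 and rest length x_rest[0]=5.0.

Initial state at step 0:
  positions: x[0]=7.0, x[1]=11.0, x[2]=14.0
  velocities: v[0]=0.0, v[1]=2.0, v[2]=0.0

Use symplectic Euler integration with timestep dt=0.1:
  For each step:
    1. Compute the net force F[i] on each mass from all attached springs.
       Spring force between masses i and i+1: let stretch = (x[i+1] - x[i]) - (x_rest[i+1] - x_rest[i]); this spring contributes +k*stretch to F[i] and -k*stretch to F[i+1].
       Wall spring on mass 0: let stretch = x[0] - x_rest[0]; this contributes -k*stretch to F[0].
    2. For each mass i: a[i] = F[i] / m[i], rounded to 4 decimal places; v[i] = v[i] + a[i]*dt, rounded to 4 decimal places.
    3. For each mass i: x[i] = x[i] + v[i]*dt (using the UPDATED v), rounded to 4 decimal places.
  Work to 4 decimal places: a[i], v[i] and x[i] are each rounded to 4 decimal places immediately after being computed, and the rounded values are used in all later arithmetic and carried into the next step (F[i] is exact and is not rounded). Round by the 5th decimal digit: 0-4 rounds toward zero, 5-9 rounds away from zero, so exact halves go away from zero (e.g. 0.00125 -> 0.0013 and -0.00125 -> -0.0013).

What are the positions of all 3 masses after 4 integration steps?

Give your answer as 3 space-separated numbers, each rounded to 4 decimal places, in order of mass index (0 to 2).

Step 0: x=[7.0000 11.0000 14.0000] v=[0.0000 2.0000 0.0000]
Step 1: x=[6.9700 11.1900 14.0200] v=[-0.3000 1.9000 0.2000]
Step 2: x=[6.9125 11.3661 14.0617] v=[-0.5750 1.7610 0.4170]
Step 3: x=[6.8304 11.5246 14.1264] v=[-0.8209 1.5852 0.6474]
Step 4: x=[6.7270 11.6622 14.2151] v=[-1.0345 1.3760 0.8872]

Answer: 6.7270 11.6622 14.2151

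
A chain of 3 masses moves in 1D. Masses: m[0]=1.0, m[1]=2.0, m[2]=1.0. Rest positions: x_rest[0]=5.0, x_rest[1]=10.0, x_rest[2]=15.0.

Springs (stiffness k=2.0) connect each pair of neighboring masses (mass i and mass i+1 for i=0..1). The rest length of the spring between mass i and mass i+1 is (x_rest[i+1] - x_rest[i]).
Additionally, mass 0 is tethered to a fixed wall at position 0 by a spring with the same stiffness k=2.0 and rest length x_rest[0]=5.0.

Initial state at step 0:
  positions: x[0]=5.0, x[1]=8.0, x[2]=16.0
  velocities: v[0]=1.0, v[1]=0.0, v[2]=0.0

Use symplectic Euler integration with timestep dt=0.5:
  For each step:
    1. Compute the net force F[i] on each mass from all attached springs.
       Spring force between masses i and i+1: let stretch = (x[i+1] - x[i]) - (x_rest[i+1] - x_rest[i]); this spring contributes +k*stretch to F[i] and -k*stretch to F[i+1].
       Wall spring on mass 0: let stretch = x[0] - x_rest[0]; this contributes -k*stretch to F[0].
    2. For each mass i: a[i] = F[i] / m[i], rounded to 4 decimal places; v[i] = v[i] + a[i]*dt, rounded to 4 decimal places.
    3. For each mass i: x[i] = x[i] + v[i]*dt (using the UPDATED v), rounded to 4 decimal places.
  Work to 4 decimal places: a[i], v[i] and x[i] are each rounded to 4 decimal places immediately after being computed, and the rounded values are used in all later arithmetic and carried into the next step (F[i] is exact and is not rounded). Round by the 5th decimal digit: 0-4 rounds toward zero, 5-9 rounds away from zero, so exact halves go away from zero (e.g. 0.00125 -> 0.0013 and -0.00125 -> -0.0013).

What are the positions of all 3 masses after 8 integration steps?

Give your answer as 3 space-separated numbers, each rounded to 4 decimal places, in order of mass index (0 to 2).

Answer: 3.5435 11.1354 16.0699

Derivation:
Step 0: x=[5.0000 8.0000 16.0000] v=[1.0000 0.0000 0.0000]
Step 1: x=[4.5000 9.2500 14.5000] v=[-1.0000 2.5000 -3.0000]
Step 2: x=[4.1250 10.6250 12.8750] v=[-0.7500 2.7500 -3.2500]
Step 3: x=[4.9375 10.9375 12.6250] v=[1.6250 0.6250 -0.5000]
Step 4: x=[6.2813 10.1719 14.0313] v=[2.6875 -1.5313 2.8125]
Step 5: x=[6.4297 9.3985 16.0079] v=[0.2968 -1.5469 3.9531]
Step 6: x=[4.8477 9.5352 17.1798] v=[-3.1641 0.2734 2.3437]
Step 7: x=[3.1856 10.4112 17.0294] v=[-3.3243 1.7520 -0.3009]
Step 8: x=[3.5435 11.1354 16.0699] v=[0.7157 1.4483 -1.9191]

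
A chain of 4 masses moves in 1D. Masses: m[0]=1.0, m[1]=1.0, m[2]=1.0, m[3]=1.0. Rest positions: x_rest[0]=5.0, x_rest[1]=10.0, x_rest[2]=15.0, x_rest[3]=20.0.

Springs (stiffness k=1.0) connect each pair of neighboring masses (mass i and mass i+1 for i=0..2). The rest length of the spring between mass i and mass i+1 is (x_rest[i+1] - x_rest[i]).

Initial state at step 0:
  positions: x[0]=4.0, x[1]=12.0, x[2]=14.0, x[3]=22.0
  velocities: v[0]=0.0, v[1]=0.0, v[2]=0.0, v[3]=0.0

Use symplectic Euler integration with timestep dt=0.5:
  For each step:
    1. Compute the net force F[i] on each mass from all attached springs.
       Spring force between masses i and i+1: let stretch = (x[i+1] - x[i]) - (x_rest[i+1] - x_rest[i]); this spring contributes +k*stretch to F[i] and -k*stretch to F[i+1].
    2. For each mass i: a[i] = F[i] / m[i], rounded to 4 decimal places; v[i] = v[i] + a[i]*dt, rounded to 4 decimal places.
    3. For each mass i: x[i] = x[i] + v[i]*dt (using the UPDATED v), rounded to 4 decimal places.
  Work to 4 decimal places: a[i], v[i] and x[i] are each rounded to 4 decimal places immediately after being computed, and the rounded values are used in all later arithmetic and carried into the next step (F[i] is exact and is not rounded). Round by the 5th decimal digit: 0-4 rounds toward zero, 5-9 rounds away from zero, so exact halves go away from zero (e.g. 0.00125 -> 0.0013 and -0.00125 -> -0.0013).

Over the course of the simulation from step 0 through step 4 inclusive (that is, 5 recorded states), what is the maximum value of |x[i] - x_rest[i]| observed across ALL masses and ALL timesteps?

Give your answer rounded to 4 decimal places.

Answer: 2.5625

Derivation:
Step 0: x=[4.0000 12.0000 14.0000 22.0000] v=[0.0000 0.0000 0.0000 0.0000]
Step 1: x=[4.7500 10.5000 15.5000 21.2500] v=[1.5000 -3.0000 3.0000 -1.5000]
Step 2: x=[5.6875 8.8125 17.1875 20.3125] v=[1.8750 -3.3750 3.3750 -1.8750]
Step 3: x=[6.1563 8.4375 17.5625 19.8438] v=[0.9375 -0.7500 0.7500 -0.9375]
Step 4: x=[5.9454 9.7735 16.2266 20.0548] v=[-0.4219 2.6719 -2.6719 0.4219]
Max displacement = 2.5625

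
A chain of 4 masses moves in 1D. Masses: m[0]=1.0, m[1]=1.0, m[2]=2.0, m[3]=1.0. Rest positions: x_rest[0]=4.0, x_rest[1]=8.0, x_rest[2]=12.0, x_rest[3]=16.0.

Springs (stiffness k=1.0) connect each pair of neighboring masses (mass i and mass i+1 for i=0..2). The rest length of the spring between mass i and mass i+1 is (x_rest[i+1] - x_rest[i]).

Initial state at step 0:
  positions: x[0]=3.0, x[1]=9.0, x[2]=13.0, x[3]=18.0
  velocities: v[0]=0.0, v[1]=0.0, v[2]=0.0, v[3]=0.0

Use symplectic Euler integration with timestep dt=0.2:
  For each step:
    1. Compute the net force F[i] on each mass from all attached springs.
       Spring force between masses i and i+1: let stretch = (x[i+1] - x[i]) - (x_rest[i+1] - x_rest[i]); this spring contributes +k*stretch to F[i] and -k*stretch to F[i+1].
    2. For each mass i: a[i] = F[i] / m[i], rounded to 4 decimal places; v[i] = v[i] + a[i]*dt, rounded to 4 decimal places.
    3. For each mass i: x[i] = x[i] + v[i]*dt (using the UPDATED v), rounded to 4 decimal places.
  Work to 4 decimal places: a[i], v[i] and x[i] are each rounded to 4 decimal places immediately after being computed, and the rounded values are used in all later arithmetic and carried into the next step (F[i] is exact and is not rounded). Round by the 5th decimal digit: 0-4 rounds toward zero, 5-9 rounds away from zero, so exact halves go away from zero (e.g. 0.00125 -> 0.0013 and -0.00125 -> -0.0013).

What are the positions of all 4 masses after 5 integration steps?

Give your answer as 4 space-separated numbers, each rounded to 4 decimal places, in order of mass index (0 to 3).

Answer: 3.9942 8.1312 13.1984 17.4780

Derivation:
Step 0: x=[3.0000 9.0000 13.0000 18.0000] v=[0.0000 0.0000 0.0000 0.0000]
Step 1: x=[3.0800 8.9200 13.0200 17.9600] v=[0.4000 -0.4000 0.1000 -0.2000]
Step 2: x=[3.2336 8.7704 13.0568 17.8824] v=[0.7680 -0.7480 0.1840 -0.3880]
Step 3: x=[3.4487 8.5708 13.1044 17.7718] v=[1.0754 -0.9981 0.2379 -0.5531]
Step 4: x=[3.7087 8.3476 13.1547 17.6345] v=[1.2998 -1.1158 0.2513 -0.6866]
Step 5: x=[3.9942 8.1312 13.1984 17.4780] v=[1.4276 -1.0822 0.2186 -0.7826]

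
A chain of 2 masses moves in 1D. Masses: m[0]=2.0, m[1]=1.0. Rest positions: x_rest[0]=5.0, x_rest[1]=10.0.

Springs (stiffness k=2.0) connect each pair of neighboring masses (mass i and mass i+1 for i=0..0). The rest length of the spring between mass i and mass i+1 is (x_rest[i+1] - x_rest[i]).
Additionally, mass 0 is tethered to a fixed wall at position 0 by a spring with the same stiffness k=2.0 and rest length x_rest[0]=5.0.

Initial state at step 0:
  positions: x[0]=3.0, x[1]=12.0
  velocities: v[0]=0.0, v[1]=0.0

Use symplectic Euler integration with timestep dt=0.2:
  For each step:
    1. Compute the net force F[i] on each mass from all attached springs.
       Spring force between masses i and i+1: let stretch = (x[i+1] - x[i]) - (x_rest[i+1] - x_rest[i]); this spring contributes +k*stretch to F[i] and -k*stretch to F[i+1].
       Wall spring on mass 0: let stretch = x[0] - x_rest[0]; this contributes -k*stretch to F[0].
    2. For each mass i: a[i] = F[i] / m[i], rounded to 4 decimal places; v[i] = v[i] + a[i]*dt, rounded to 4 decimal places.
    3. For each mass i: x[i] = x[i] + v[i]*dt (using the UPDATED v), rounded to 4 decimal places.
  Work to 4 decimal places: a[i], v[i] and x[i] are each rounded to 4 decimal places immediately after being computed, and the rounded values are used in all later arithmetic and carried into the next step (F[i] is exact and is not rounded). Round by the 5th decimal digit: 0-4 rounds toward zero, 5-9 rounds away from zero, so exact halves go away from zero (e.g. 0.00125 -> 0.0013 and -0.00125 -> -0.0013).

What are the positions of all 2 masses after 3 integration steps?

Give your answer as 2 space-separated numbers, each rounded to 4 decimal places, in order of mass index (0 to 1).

Step 0: x=[3.0000 12.0000] v=[0.0000 0.0000]
Step 1: x=[3.2400 11.6800] v=[1.2000 -1.6000]
Step 2: x=[3.6880 11.0848] v=[2.2400 -2.9760]
Step 3: x=[4.2844 10.2979] v=[2.9818 -3.9347]

Answer: 4.2844 10.2979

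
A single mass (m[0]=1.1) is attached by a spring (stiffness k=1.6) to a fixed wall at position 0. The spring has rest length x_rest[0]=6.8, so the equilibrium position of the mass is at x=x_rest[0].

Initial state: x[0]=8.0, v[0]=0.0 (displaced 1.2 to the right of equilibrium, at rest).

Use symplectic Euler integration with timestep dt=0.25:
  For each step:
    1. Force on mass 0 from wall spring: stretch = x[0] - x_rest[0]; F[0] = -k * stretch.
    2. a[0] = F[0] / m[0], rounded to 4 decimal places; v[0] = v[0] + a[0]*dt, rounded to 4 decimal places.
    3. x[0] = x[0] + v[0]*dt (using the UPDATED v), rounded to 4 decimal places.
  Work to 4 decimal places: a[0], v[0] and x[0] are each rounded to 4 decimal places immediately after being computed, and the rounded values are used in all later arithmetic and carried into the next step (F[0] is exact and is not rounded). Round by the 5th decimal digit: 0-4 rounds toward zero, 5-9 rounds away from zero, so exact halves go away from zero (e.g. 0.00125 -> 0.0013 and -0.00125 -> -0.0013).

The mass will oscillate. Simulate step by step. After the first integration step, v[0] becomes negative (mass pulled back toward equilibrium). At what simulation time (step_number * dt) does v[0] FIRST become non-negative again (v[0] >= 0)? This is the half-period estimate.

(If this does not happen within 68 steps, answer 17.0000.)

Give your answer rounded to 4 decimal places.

Answer: 2.7500

Derivation:
Step 0: x=[8.0000] v=[0.0000]
Step 1: x=[7.8909] v=[-0.4364]
Step 2: x=[7.6826] v=[-0.8331]
Step 3: x=[7.3941] v=[-1.1541]
Step 4: x=[7.0516] v=[-1.3701]
Step 5: x=[6.6862] v=[-1.4616]
Step 6: x=[6.3312] v=[-1.4202]
Step 7: x=[6.0188] v=[-1.2497]
Step 8: x=[5.7774] v=[-0.9656]
Step 9: x=[5.6290] v=[-0.5938]
Step 10: x=[5.5870] v=[-0.1680]
Step 11: x=[5.6553] v=[0.2731]
First v>=0 after going negative at step 11, time=2.7500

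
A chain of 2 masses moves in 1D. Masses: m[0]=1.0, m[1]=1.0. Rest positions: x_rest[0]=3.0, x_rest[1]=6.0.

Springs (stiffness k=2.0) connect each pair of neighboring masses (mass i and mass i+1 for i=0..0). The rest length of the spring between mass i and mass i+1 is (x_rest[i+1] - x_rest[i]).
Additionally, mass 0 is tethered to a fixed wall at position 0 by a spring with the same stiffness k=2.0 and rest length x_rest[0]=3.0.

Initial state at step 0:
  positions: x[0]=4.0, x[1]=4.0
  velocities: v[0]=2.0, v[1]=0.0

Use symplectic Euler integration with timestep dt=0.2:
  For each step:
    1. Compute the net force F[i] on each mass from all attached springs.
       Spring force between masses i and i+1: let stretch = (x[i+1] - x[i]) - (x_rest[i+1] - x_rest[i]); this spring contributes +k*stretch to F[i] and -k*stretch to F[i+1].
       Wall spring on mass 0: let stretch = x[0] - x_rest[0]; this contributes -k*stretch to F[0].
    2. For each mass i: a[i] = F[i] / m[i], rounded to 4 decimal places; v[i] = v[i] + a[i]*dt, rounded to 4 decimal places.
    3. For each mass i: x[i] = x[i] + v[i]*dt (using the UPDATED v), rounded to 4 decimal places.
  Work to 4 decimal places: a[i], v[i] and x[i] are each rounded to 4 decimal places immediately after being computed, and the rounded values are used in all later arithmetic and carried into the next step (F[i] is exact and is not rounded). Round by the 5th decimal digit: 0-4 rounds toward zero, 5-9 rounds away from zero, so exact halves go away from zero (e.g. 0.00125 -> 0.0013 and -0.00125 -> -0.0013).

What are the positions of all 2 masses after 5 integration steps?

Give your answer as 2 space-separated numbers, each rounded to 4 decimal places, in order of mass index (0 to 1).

Step 0: x=[4.0000 4.0000] v=[2.0000 0.0000]
Step 1: x=[4.0800 4.2400] v=[0.4000 1.2000]
Step 2: x=[3.8464 4.7072] v=[-1.1680 2.3360]
Step 3: x=[3.3740 5.3455] v=[-2.3622 3.1917]
Step 4: x=[2.7894 6.0661] v=[-2.9232 3.6031]
Step 5: x=[2.2437 6.7646] v=[-2.7283 3.4924]

Answer: 2.2437 6.7646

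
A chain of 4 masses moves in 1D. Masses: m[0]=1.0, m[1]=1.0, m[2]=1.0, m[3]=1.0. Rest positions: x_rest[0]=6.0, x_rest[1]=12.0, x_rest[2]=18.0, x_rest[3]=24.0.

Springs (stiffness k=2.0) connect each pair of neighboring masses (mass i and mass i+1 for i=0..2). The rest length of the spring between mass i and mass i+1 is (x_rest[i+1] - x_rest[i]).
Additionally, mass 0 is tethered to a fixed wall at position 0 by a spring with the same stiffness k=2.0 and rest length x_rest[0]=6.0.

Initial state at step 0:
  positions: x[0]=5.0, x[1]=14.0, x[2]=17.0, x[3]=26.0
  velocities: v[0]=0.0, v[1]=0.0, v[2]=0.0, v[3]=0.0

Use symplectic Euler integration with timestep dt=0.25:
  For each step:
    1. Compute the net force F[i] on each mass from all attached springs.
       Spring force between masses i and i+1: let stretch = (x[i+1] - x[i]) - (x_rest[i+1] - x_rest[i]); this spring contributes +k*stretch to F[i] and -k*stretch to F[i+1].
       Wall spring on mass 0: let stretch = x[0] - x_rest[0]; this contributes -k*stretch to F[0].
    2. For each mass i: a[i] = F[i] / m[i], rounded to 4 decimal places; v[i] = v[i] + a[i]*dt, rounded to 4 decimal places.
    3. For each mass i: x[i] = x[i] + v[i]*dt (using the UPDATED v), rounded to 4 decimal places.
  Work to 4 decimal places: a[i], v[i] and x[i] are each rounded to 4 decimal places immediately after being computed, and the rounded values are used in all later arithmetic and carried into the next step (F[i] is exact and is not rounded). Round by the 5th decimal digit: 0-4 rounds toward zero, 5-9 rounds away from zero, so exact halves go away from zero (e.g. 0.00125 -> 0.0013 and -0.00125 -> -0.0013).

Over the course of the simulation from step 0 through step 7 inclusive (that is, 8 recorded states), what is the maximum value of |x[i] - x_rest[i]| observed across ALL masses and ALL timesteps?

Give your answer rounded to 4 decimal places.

Step 0: x=[5.0000 14.0000 17.0000 26.0000] v=[0.0000 0.0000 0.0000 0.0000]
Step 1: x=[5.5000 13.2500 17.7500 25.6250] v=[2.0000 -3.0000 3.0000 -1.5000]
Step 2: x=[6.2813 12.0938 18.9219 25.0156] v=[3.1250 -4.6250 4.6875 -2.4375]
Step 3: x=[7.0040 11.0645 20.0020 24.3945] v=[2.8906 -4.1172 4.3203 -2.4844]
Step 4: x=[7.3587 10.6448 20.5140 23.9743] v=[1.4189 -1.6787 2.0478 -1.6807]
Step 5: x=[7.2044 11.0480 20.2248 23.8716] v=[-0.6174 1.6129 -1.1567 -0.4109]
Step 6: x=[6.6300 12.1179 19.2444 24.0630] v=[-2.2978 4.2795 -3.9217 0.7657]
Step 7: x=[5.9128 13.3926 17.9755 24.4021] v=[-2.8689 5.0988 -5.0757 1.3564]
Max displacement = 2.5140

Answer: 2.5140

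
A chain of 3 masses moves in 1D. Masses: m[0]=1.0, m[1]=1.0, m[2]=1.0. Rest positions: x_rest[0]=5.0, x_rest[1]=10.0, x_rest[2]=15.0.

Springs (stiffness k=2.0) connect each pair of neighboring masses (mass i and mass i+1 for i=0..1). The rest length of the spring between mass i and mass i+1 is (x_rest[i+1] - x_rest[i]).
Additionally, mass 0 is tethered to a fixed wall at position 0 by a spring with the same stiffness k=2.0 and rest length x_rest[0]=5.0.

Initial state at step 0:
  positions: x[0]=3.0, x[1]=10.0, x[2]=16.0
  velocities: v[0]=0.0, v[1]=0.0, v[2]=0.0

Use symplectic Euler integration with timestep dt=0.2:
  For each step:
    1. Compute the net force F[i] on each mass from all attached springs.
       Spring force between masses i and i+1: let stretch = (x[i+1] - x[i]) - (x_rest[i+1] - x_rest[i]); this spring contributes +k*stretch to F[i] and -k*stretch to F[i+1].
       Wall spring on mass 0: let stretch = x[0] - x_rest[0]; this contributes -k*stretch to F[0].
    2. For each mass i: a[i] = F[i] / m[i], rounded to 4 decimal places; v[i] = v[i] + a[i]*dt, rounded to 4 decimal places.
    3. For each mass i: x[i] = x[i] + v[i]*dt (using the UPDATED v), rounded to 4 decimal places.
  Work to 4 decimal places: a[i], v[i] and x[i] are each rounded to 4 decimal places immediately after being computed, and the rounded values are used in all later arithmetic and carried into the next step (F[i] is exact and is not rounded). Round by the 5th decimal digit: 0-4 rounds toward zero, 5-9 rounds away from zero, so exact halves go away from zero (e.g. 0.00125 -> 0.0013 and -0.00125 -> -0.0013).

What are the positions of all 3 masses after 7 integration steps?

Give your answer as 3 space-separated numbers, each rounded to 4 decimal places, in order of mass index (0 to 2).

Answer: 6.7764 10.1498 14.1538

Derivation:
Step 0: x=[3.0000 10.0000 16.0000] v=[0.0000 0.0000 0.0000]
Step 1: x=[3.3200 9.9200 15.9200] v=[1.6000 -0.4000 -0.4000]
Step 2: x=[3.9024 9.7920 15.7600] v=[2.9120 -0.6400 -0.8000]
Step 3: x=[4.6438 9.6703 15.5226] v=[3.7069 -0.6086 -1.1872]
Step 4: x=[5.4158 9.6146 15.2170] v=[3.8600 -0.2783 -1.5281]
Step 5: x=[6.0904 9.6712 14.8632] v=[3.3732 0.2831 -1.7691]
Step 6: x=[6.5643 9.8567 14.4940] v=[2.3694 0.9276 -1.8459]
Step 7: x=[6.7764 10.1498 14.1538] v=[1.0606 1.4656 -1.7008]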